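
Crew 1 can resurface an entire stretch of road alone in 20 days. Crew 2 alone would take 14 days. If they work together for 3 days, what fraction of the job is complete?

Combined rate: 1/20 + 1/14 = (7 + 10)/140 = 17/140 per day.
In 3 days they complete 3·17/140 = 51/140 of the job.

51/140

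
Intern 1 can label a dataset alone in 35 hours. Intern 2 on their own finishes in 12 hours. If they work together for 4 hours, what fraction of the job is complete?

47/105

Combined rate: 1/35 + 1/12 = (12 + 35)/420 = 47/420 per hour.
In 4 hours they complete 4·47/420 = 47/105 of the job.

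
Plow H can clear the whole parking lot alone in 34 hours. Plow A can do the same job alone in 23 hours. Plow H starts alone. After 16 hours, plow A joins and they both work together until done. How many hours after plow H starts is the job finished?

In the first 16 hours plow H alone does 16/34 = 8/17 of the job, leaving 9/17.
Once everyone is working, combined rate: 1/34 + 1/23 = (23 + 34)/782 = 57/782 per hour.
Remaining 9/17 at 57/782 per hour takes 138/19 hours.
Total from the start = 16 + 138/19 = 442/19 hours.

442/19 hours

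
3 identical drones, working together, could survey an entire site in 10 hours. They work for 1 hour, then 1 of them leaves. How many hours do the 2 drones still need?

27/2 hours

One drone does 1/30 of the job per hour.
After 1 hour with 3 drones, 1/10 is done (9/10 left).
With 2 drones the rate is 2/30 = 1/15, so the rest takes 9/10 ÷ 1/15 = 27/2 hours.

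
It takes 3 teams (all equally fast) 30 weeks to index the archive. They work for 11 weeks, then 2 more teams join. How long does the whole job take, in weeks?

One team does 1/90 of the job per week.
After 11 weeks with 3 teams, 11/30 is done (19/30 left).
With 5 teams the rate is 5/90 = 1/18, so the rest takes 19/30 ÷ 1/18 = 57/5 weeks.
Total = 11 + 57/5 = 112/5 weeks.

112/5 weeks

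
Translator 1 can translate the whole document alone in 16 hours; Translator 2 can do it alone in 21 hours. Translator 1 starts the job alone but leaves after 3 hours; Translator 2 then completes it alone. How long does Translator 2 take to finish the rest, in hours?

273/16 hours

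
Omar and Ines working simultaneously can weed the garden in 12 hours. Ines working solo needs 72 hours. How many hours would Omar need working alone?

Combined rate is 1/12 per hour.
Known contribution: 1/72 per hour.
So Omar's rate is 1/12 − 1/72 = 5/72, meaning 72/5 hours alone.

72/5 hours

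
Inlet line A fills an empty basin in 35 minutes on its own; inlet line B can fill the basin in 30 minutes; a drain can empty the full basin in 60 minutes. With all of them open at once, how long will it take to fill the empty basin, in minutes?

420/19 minutes

Net rate = 1/35 + 1/30 − 1/60 = (12 + 14 − 7)/420 = 19/420 per minute.
Filling time = 1 ÷ (19/420) = 420/19 minutes.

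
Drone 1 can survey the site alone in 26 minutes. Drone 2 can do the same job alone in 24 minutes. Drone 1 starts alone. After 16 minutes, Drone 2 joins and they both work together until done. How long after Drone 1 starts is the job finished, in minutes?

104/5 minutes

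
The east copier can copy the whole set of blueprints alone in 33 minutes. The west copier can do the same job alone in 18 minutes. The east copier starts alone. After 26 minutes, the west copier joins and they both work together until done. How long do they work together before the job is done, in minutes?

42/17 minutes

In the first 26 minutes the east copier alone does 26/33 of the job, leaving 7/33.
Once everyone is working, combined rate: 1/33 + 1/18 = (6 + 11)/198 = 17/198 per minute.
Remaining 7/33 at 17/198 per minute takes 42/17 minutes.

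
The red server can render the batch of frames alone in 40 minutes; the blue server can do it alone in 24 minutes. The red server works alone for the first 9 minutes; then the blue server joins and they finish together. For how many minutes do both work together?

In 9 minutes the red server does 9/40 of the job, leaving 31/40.
The red server and the blue server together work at 1/15 per minute, so finishing takes 31/40 ÷ 1/15 = 93/8 minutes.

93/8 minutes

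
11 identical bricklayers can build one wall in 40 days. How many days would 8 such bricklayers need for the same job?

Total work is 11·40 = 440 bricklayer-days.
With 8 bricklayers: 440/8 = 55 days.

55 days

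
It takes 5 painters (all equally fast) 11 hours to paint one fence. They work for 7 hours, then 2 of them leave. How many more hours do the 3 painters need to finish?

One painter does 1/55 of the job per hour.
After 7 hours with 5 painters, 7/11 is done (4/11 left).
With 3 painters the rate is 3/55, so the rest takes 4/11 ÷ 3/55 = 20/3 hours.

20/3 hours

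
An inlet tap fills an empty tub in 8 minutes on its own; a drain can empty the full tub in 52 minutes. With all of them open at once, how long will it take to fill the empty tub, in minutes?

104/11 minutes

Net rate = 1/8 − 1/52 = (13 − 2)/104 = 11/104 per minute.
Filling time = 1 ÷ (11/104) = 104/11 minutes.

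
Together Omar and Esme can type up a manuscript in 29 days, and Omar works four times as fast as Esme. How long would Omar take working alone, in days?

145/4 days

Let Esme's rate be r; then Omar's rate is 4r, so together (4 + 1)r = 5r = 1/29.
Thus r = 1/145 per day.
Esme alone: 145 days; Omar alone: 145/4 days.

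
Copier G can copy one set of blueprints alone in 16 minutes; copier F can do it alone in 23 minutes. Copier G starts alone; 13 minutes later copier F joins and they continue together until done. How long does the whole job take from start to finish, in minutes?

192/13 minutes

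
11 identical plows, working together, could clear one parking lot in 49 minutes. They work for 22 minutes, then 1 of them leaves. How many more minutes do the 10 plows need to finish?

One plow does 1/539 of the job per minute.
After 22 minutes with 11 plows, 22/49 is done (27/49 left).
With 10 plows the rate is 10/539, so the rest takes 27/49 ÷ 10/539 = 297/10 minutes.

297/10 minutes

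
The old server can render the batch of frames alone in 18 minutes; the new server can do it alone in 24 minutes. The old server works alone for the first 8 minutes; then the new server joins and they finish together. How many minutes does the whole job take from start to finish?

96/7 minutes

In 8 minutes the old server does 8/18 = 4/9 of the job, leaving 5/9.
The old server and the new server together work at 7/72 per minute, so finishing takes 5/9 ÷ 7/72 = 40/7 minutes.
Total time = 8 + 40/7 = 96/7 minutes.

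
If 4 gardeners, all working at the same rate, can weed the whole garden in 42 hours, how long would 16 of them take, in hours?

Total work is 4·42 = 168 gardener-hours.
With 16 gardeners: 168/16 = 21/2 hours.

21/2 hours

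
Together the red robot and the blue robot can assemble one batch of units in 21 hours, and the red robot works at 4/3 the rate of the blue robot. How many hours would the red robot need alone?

Let the blue robot's rate be r; then the red robot's rate is (4/3)r, so together (4/3 + 1)r = (7/3)r = 1/21.
Thus r = 1/49 per hour.
The blue robot alone: 49 hours; the red robot alone: 147/4 hours.

147/4 hours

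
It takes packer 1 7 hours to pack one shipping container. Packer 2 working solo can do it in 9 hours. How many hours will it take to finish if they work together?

63/16 hours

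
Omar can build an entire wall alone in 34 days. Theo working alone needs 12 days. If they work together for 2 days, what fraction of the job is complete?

Combined rate: 1/34 + 1/12 = (6 + 17)/204 = 23/204 per day.
In 2 days they complete 2·23/204 = 23/102 of the job.

23/102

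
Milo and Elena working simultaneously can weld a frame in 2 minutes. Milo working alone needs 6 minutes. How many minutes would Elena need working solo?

3 minutes

Combined rate is 1/2 per minute.
Known contribution: 1/6 per minute.
So Elena's rate is 1/2 − 1/6 = 1/3, meaning 3 minutes alone.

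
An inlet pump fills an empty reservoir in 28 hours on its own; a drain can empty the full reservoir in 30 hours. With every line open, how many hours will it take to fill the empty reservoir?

Net rate = 1/28 − 1/30 = (15 − 14)/420 = 1/420 per hour.
Filling time = 1 ÷ (1/420) = 420 hours.

420 hours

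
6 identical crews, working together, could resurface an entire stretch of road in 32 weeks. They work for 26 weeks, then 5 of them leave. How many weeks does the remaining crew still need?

One crew does 1/192 of the job per week.
After 26 weeks with 6 crews, 13/16 is done (3/16 left).
With 1 crew the rate is 1/192, so the rest takes 3/16 ÷ 1/192 = 36 weeks.

36 weeks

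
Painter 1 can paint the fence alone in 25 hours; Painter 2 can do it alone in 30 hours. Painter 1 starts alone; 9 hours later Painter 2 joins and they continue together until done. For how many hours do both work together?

96/11 hours

In 9 hours Painter 1 does 9/25 of the job, leaving 16/25.
Painter 1 and Painter 2 together work at 11/150 per hour, so finishing takes 16/25 ÷ 11/150 = 96/11 hours.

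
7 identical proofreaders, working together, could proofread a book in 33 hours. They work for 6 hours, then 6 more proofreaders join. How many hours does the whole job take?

267/13 hours

One proofreader does 1/231 of the job per hour.
After 6 hours with 7 proofreaders, 2/11 is done (9/11 left).
With 13 proofreaders the rate is 13/231, so the rest takes 9/11 ÷ 13/231 = 189/13 hours.
Total = 6 + 189/13 = 267/13 hours.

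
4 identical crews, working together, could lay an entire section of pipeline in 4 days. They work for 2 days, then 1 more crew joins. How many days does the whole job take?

One crew does 1/16 of the job per day.
After 2 days with 4 crews, 1/2 is done (1/2 left).
With 5 crews the rate is 5/16, so the rest takes 1/2 ÷ 5/16 = 8/5 days.
Total = 2 + 8/5 = 18/5 days.

18/5 days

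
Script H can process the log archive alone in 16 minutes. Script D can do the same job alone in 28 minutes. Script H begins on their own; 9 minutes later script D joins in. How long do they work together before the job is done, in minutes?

In the first 9 minutes script H alone does 9/16 of the job, leaving 7/16.
Once everyone is working, combined rate: 1/16 + 1/28 = (7 + 4)/112 = 11/112 per minute.
Remaining 7/16 at 11/112 per minute takes 49/11 minutes.

49/11 minutes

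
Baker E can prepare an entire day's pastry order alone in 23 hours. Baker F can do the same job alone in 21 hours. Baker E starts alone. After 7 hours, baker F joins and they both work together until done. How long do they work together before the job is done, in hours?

In the first 7 hours baker E alone does 7/23 of the job, leaving 16/23.
Once everyone is working, combined rate: 1/23 + 1/21 = (21 + 23)/483 = 44/483 per hour.
Remaining 16/23 at 44/483 per hour takes 84/11 hours.

84/11 hours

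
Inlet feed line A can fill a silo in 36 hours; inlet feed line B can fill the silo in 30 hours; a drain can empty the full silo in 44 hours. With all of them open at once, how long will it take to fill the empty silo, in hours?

495/19 hours

Net rate = 1/36 + 1/30 − 1/44 = (55 + 66 − 45)/1980 = 76/1980 = 19/495 per hour.
Filling time = 1 ÷ (19/495) = 495/19 hours.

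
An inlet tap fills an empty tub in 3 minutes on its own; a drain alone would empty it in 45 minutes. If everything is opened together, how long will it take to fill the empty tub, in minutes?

45/14 minutes

Net rate = 1/3 − 1/45 = (15 − 1)/45 = 14/45 per minute.
Filling time = 1 ÷ (14/45) = 45/14 minutes.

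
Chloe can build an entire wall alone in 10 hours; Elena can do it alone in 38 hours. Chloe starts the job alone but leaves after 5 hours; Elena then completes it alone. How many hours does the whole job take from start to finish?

In 5 hours Chloe does 5/10 = 1/2 of the job, leaving 1/2.
Elena works at 1/38 per hour, so finishing takes 1/2 ÷ 1/38 = 19 hours.
Total time = 5 + 19 = 24 hours.

24 hours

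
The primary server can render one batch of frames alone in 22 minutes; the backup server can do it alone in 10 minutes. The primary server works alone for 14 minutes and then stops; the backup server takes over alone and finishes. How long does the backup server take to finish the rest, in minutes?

40/11 minutes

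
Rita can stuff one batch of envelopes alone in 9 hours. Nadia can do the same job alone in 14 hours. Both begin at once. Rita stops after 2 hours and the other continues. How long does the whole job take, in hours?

In the first 2 hours the combined rate is 23/126, so 23/63 of the job is done, leaving 40/63.
After Rita leaves the rate is 1/14 per hour; the remaining 40/63 takes 80/9 hours.
Total = 2 + 80/9 = 98/9 hours.

98/9 hours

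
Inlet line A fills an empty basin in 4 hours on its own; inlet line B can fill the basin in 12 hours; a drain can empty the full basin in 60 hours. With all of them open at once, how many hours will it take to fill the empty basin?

Net rate = 1/4 + 1/12 − 1/60 = (15 + 5 − 1)/60 = 19/60 per hour.
Filling time = 1 ÷ (19/60) = 60/19 hours.

60/19 hours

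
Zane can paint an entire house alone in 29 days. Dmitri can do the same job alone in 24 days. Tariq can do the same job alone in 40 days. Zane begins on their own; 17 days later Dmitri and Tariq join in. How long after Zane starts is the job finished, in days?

In the first 17 days Zane alone does 17/29 of the job, leaving 12/29.
Once everyone is working, combined rate: 1/29 + 1/24 + 1/40 = (120 + 145 + 87)/3480 = 352/3480 = 44/435 per day.
Remaining 12/29 at 44/435 per day takes 45/11 days.
Total from the start = 17 + 45/11 = 232/11 days.

232/11 days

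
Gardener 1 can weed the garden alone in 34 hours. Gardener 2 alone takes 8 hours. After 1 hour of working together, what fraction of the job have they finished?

Combined rate: 1/34 + 1/8 = (4 + 17)/136 = 21/136 per hour.
In 1 hour they complete 1·21/136 = 21/136 of the job.

21/136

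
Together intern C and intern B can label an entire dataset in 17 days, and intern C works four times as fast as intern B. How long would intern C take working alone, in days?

85/4 days

Let intern B's rate be r; then intern C's rate is 4r, so together (4 + 1)r = 5r = 1/17.
Thus r = 1/85 per day.
Intern B alone: 85 days; intern C alone: 85/4 days.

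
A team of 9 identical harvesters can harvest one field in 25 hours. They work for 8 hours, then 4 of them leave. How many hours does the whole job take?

193/5 hours

One harvester does 1/225 of the job per hour.
After 8 hours with 9 harvesters, 8/25 is done (17/25 left).
With 5 harvesters the rate is 5/225 = 1/45, so the rest takes 17/25 ÷ 1/45 = 153/5 hours.
Total = 8 + 153/5 = 193/5 hours.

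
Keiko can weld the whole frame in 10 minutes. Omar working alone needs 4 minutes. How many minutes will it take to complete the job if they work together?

20/7 minutes

Combined rate: 1/10 + 1/4 = (2 + 5)/20 = 7/20 per minute.
Time = 1 ÷ (7/20) = 20/7 minutes.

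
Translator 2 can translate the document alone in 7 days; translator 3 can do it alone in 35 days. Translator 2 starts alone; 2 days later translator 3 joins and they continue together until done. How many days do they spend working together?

In 2 days translator 2 does 2/7 of the job, leaving 5/7.
Translator 2 and translator 3 together work at 6/35 per day, so finishing takes 5/7 ÷ 6/35 = 25/6 days.

25/6 days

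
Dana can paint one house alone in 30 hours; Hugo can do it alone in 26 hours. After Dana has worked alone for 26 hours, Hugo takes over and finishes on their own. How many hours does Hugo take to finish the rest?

In 26 hours Dana does 26/30 = 13/15 of the job, leaving 2/15.
Hugo works at 1/26 per hour, so finishing takes 2/15 ÷ 1/26 = 52/15 hours.

52/15 hours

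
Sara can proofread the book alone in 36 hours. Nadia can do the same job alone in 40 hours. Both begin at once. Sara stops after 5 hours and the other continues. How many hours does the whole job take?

In the first 5 hours the combined rate is 19/360, so 19/72 of the job is done, leaving 53/72.
After Sara leaves the rate is 1/40 per hour; the remaining 53/72 takes 265/9 hours.
Total = 5 + 265/9 = 310/9 hours.

310/9 hours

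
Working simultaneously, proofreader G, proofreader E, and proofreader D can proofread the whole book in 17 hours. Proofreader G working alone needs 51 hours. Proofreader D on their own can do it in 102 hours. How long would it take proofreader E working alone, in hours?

34 hours

Combined rate is 1/17 per hour.
Known contribution: 1/51 + 1/102 = (2 + 1)/102 = 3/102 = 1/34 per hour.
So proofreader E's rate is 1/17 − 1/34 = 1/34, meaning 34 hours alone.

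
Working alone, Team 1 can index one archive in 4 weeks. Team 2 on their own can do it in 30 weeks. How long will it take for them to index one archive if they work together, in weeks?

With two workers the combined time is the product over the sum: 4·30/(4+30) = 120/34 = 60/17 weeks.

60/17 weeks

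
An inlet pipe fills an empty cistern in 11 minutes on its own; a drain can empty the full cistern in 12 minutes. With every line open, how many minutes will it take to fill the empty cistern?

132 minutes

Net rate = 1/11 − 1/12 = (12 − 11)/132 = 1/132 per minute.
Filling time = 1 ÷ (1/132) = 132 minutes.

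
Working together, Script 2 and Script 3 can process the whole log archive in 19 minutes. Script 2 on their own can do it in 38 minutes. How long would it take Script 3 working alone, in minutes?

Combined rate is 1/19 per minute.
Known contribution: 1/38 per minute.
So Script 3's rate is 1/19 − 1/38 = 1/38, meaning 38 minutes alone.

38 minutes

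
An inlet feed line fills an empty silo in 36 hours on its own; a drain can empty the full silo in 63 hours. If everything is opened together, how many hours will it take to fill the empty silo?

Net rate = 1/36 − 1/63 = (7 − 4)/252 = 3/252 = 1/84 per hour.
Filling time = 1 ÷ (1/84) = 84 hours.

84 hours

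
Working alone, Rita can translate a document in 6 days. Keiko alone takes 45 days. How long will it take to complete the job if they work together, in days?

Combined rate: 1/6 + 1/45 = (15 + 2)/90 = 17/90 per day.
Time = 1 ÷ (17/90) = 90/17 days.

90/17 days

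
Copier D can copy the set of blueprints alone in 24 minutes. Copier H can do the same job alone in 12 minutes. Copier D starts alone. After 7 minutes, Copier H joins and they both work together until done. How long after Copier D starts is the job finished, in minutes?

In the first 7 minutes Copier D alone does 7/24 of the job, leaving 17/24.
Once everyone is working, combined rate: 1/24 + 1/12 = (1 + 2)/24 = 3/24 = 1/8 per minute.
Remaining 17/24 at 1/8 per minute takes 17/3 minutes.
Total from the start = 7 + 17/3 = 38/3 minutes.

38/3 minutes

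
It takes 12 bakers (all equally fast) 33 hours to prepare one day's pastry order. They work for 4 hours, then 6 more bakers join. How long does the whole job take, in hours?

70/3 hours

One baker does 1/396 of the job per hour.
After 4 hours with 12 bakers, 4/33 is done (29/33 left).
With 18 bakers the rate is 18/396 = 1/22, so the rest takes 29/33 ÷ 1/22 = 58/3 hours.
Total = 4 + 58/3 = 70/3 hours.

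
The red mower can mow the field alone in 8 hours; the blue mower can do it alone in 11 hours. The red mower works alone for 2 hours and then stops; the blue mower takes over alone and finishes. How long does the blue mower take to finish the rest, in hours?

33/4 hours

In 2 hours the red mower does 2/8 = 1/4 of the job, leaving 3/4.
The blue mower works at 1/11 per hour, so finishing takes 3/4 ÷ 1/11 = 33/4 hours.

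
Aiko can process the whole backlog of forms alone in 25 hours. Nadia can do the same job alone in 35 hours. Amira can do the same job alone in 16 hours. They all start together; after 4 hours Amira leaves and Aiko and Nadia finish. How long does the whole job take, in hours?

In the first 4 hours the combined rate is 367/2800, so 367/700 of the job is done, leaving 333/700.
After Amira leaves the rate is 12/175 per hour; the remaining 333/700 takes 111/16 hours.
Total = 4 + 111/16 = 175/16 hours.

175/16 hours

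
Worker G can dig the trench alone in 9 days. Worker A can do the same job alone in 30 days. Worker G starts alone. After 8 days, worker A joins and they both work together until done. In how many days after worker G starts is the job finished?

114/13 days

In the first 8 days worker G alone does 8/9 of the job, leaving 1/9.
Once everyone is working, combined rate: 1/9 + 1/30 = (10 + 3)/90 = 13/90 per day.
Remaining 1/9 at 13/90 per day takes 10/13 days.
Total from the start = 8 + 10/13 = 114/13 days.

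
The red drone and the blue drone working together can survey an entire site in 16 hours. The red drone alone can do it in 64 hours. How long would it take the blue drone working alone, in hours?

Combined rate is 1/16 per hour.
Known contribution: 1/64 per hour.
So the blue drone's rate is 1/16 − 1/64 = 3/64, meaning 64/3 hours alone.

64/3 hours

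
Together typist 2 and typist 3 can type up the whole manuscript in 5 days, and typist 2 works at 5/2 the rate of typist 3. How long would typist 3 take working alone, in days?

Let typist 3's rate be r; then typist 2's rate is (5/2)r, so together (5/2 + 1)r = (7/2)r = 1/5.
Thus r = 2/35 per day.
Typist 3 alone: 35/2 days; typist 2 alone: 7 days.

35/2 days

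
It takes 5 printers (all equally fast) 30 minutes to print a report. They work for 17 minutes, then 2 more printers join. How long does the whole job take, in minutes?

184/7 minutes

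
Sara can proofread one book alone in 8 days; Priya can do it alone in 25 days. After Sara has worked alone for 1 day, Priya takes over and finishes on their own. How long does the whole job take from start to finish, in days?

In 1 day Sara does 1/8 of the job, leaving 7/8.
Priya works at 1/25 per day, so finishing takes 7/8 ÷ 1/25 = 175/8 days.
Total time = 1 + 175/8 = 183/8 days.

183/8 days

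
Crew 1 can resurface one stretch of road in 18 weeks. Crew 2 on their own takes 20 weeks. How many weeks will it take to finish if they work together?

180/19 weeks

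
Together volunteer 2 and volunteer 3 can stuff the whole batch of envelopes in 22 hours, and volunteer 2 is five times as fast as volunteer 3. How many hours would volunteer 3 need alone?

132 hours

Let volunteer 3's rate be r; then volunteer 2's rate is 5r, so together (5 + 1)r = 6r = 1/22.
Thus r = 1/132 per hour.
Volunteer 3 alone: 132 hours; volunteer 2 alone: 132/5 hours.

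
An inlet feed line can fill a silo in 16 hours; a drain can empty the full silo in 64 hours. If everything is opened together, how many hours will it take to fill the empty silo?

64/3 hours

Net rate = 1/16 − 1/64 = (4 − 1)/64 = 3/64 per hour.
Filling time = 1 ÷ (3/64) = 64/3 hours.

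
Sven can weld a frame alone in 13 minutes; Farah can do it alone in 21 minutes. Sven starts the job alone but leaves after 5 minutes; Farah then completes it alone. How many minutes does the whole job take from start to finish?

In 5 minutes Sven does 5/13 of the job, leaving 8/13.
Farah works at 1/21 per minute, so finishing takes 8/13 ÷ 1/21 = 168/13 minutes.
Total time = 5 + 168/13 = 233/13 minutes.

233/13 minutes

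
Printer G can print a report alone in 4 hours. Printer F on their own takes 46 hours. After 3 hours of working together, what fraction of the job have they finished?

75/92

Combined rate: 1/4 + 1/46 = (23 + 2)/92 = 25/92 per hour.
In 3 hours they complete 3·25/92 = 75/92 of the job.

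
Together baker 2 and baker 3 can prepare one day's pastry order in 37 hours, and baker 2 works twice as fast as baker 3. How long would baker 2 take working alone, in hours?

111/2 hours

Let baker 3's rate be r; then baker 2's rate is 2r, so together (2 + 1)r = 3r = 1/37.
Thus r = 1/111 per hour.
Baker 3 alone: 111 hours; baker 2 alone: 111/2 hours.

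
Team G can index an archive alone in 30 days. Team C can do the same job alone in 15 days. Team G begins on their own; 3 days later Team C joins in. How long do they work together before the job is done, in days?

In the first 3 days Team G alone does 3/30 = 1/10 of the job, leaving 9/10.
Once everyone is working, combined rate: 1/30 + 1/15 = (1 + 2)/30 = 3/30 = 1/10 per day.
Remaining 9/10 at 1/10 per day takes 9 days.

9 days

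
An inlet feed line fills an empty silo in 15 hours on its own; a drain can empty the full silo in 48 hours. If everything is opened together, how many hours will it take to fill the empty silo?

240/11 hours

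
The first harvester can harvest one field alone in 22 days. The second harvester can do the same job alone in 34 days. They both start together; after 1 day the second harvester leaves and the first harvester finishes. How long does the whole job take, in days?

In the first 1 day the combined rate is 14/187, so 14/187 of the job is done, leaving 173/187.
After the second harvester leaves the rate is 1/22 per day; the remaining 173/187 takes 346/17 days.
Total = 1 + 346/17 = 363/17 days.

363/17 days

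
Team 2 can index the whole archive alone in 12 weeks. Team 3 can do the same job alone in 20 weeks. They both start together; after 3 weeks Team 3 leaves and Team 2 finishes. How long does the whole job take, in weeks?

In the first 3 weeks the combined rate is 2/15, so 2/5 of the job is done, leaving 3/5.
After Team 3 leaves the rate is 1/12 per week; the remaining 3/5 takes 36/5 weeks.
Total = 3 + 36/5 = 51/5 weeks.

51/5 weeks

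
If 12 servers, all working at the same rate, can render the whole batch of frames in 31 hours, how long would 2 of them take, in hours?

186 hours

Total work is 12·31 = 372 server-hours.
With 2 servers: 372/2 = 186 hours.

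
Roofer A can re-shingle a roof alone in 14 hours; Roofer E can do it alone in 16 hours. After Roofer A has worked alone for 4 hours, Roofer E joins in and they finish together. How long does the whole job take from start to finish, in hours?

In 4 hours Roofer A does 4/14 = 2/7 of the job, leaving 5/7.
Roofer A and Roofer E together work at 15/112 per hour, so finishing takes 5/7 ÷ 15/112 = 16/3 hours.
Total time = 4 + 16/3 = 28/3 hours.

28/3 hours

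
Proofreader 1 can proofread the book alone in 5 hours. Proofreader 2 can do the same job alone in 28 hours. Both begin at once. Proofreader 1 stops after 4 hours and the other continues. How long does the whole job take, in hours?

28/5 hours

In the first 4 hours the combined rate is 33/140, so 33/35 of the job is done, leaving 2/35.
After Proofreader 1 leaves the rate is 1/28 per hour; the remaining 2/35 takes 8/5 hours.
Total = 4 + 8/5 = 28/5 hours.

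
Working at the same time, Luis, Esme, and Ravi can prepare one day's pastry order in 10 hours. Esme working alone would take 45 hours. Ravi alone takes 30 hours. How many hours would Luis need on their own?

Combined rate is 1/10 per hour.
Known contribution: 1/45 + 1/30 = (2 + 3)/90 = 5/90 = 1/18 per hour.
So Luis's rate is 1/10 − 1/18 = 2/45, meaning 45/2 hours alone.

45/2 hours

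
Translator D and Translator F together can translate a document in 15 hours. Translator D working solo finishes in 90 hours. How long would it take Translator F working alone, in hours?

Combined rate is 1/15 per hour.
Known contribution: 1/90 per hour.
So Translator F's rate is 1/15 − 1/90 = 1/18, meaning 18 hours alone.

18 hours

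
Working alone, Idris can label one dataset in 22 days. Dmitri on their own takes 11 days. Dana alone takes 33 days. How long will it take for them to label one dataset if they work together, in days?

6 days

Combined rate: 1/22 + 1/11 + 1/33 = (3 + 6 + 2)/66 = 11/66 = 1/6 per day.
Time = 1 ÷ (1/6) = 6 days.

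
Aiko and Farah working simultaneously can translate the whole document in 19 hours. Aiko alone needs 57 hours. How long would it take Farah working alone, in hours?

Combined rate is 1/19 per hour.
Known contribution: 1/57 per hour.
So Farah's rate is 1/19 − 1/57 = 2/57, meaning 57/2 hours alone.

57/2 hours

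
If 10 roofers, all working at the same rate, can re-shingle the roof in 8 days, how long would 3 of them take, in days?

80/3 days

Total work is 10·8 = 80 roofer-days.
With 3 roofers: 80/3 days.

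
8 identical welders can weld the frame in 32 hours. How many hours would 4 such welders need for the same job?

64 hours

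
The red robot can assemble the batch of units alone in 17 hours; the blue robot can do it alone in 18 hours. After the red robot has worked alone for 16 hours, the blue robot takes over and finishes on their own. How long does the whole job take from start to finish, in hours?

In 16 hours the red robot does 16/17 of the job, leaving 1/17.
The blue robot works at 1/18 per hour, so finishing takes 1/17 ÷ 1/18 = 18/17 hours.
Total time = 16 + 18/17 = 290/17 hours.

290/17 hours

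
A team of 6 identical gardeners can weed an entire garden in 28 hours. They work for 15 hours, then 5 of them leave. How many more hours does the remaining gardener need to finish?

One gardener does 1/168 of the job per hour.
After 15 hours with 6 gardeners, 15/28 is done (13/28 left).
With 1 gardener the rate is 1/168, so the rest takes 13/28 ÷ 1/168 = 78 hours.

78 hours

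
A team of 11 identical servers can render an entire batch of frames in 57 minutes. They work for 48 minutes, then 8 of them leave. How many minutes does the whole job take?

81 minutes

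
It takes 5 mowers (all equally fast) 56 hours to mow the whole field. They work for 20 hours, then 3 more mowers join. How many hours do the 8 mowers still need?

One mower does 1/280 of the job per hour.
After 20 hours with 5 mowers, 5/14 is done (9/14 left).
With 8 mowers the rate is 8/280 = 1/35, so the rest takes 9/14 ÷ 1/35 = 45/2 hours.

45/2 hours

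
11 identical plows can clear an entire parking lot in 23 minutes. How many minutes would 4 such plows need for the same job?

253/4 minutes

Total work is 11·23 = 253 plow-minutes.
With 4 plows: 253/4 minutes.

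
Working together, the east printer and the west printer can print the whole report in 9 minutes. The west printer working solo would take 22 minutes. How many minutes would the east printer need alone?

Combined rate is 1/9 per minute.
Known contribution: 1/22 per minute.
So the east printer's rate is 1/9 − 1/22 = 13/198, meaning 198/13 minutes alone.

198/13 minutes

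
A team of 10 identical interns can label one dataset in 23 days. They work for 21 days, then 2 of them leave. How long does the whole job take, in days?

One intern does 1/230 of the job per day.
After 21 days with 10 interns, 21/23 is done (2/23 left).
With 8 interns the rate is 8/230 = 4/115, so the rest takes 2/23 ÷ 4/115 = 5/2 days.
Total = 21 + 5/2 = 47/2 days.

47/2 days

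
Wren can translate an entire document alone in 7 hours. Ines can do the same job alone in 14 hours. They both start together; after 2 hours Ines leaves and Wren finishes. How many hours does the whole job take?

6 hours

In the first 2 hours the combined rate is 3/14, so 3/7 of the job is done, leaving 4/7.
After Ines leaves the rate is 1/7 per hour; the remaining 4/7 takes 4 hours.
Total = 2 + 4 = 6 hours.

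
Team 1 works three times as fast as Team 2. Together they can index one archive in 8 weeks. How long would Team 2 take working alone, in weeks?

Let Team 2's rate be r; then Team 1's rate is 3r, so together (3 + 1)r = 4r = 1/8.
Thus r = 1/32 per week.
Team 2 alone: 32 weeks; Team 1 alone: 32/3 weeks.

32 weeks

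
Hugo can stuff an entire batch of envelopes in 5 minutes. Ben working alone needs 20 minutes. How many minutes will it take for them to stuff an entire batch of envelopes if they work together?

With two workers the combined time is the product over the sum: 5·20/(5+20) = 100/25 = 4 minutes.

4 minutes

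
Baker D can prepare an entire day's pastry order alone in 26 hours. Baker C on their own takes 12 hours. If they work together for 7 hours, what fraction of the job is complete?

Combined rate: 1/26 + 1/12 = (6 + 13)/156 = 19/156 per hour.
In 7 hours they complete 7·19/156 = 133/156 of the job.

133/156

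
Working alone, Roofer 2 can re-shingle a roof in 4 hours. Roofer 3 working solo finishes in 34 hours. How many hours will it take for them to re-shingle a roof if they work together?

Combined rate: 1/4 + 1/34 = (17 + 2)/68 = 19/68 per hour.
Time = 1 ÷ (19/68) = 68/19 hours.

68/19 hours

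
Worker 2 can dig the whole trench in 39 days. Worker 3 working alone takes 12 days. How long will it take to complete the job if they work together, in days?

156/17 days

Combined rate: 1/39 + 1/12 = (4 + 13)/156 = 17/156 per day.
Time = 1 ÷ (17/156) = 156/17 days.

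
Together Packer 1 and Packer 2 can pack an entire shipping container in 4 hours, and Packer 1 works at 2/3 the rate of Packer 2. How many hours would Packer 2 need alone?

20/3 hours

Let Packer 2's rate be r; then Packer 1's rate is (2/3)r, so together (2/3 + 1)r = (5/3)r = 1/4.
Thus r = 3/20 per hour.
Packer 2 alone: 20/3 hours; Packer 1 alone: 10 hours.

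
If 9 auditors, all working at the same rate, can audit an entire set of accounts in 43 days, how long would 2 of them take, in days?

Total work is 9·43 = 387 auditor-days.
With 2 auditors: 387/2 days.

387/2 days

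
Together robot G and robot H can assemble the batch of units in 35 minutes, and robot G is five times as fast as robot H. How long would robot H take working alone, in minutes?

210 minutes

Let robot H's rate be r; then robot G's rate is 5r, so together (5 + 1)r = 6r = 1/35.
Thus r = 1/210 per minute.
Robot H alone: 210 minutes; robot G alone: 42 minutes.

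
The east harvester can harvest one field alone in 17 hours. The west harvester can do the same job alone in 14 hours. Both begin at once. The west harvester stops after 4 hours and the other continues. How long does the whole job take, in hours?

In the first 4 hours the combined rate is 31/238, so 62/119 of the job is done, leaving 57/119.
After the west harvester leaves the rate is 1/17 per hour; the remaining 57/119 takes 57/7 hours.
Total = 4 + 57/7 = 85/7 hours.

85/7 hours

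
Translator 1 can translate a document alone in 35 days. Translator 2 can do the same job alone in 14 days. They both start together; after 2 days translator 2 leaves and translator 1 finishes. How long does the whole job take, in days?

30 days

In the first 2 days the combined rate is 1/10, so 1/5 of the job is done, leaving 4/5.
After translator 2 leaves the rate is 1/35 per day; the remaining 4/5 takes 28 days.
Total = 2 + 28 = 30 days.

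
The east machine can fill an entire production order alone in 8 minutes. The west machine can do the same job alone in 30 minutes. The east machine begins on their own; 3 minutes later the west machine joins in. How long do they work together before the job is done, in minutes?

In the first 3 minutes the east machine alone does 3/8 of the job, leaving 5/8.
Once everyone is working, combined rate: 1/8 + 1/30 = (15 + 4)/120 = 19/120 per minute.
Remaining 5/8 at 19/120 per minute takes 75/19 minutes.

75/19 minutes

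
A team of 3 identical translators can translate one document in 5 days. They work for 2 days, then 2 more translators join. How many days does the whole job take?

19/5 days

One translator does 1/15 of the job per day.
After 2 days with 3 translators, 2/5 is done (3/5 left).
With 5 translators the rate is 5/15 = 1/3, so the rest takes 3/5 ÷ 1/3 = 9/5 days.
Total = 2 + 9/5 = 19/5 days.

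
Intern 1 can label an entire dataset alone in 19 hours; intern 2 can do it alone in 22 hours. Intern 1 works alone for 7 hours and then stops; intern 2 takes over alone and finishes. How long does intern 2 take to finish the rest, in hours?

In 7 hours intern 1 does 7/19 of the job, leaving 12/19.
Intern 2 works at 1/22 per hour, so finishing takes 12/19 ÷ 1/22 = 264/19 hours.

264/19 hours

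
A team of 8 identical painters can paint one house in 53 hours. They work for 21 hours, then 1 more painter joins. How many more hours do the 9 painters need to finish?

256/9 hours

One painter does 1/424 of the job per hour.
After 21 hours with 8 painters, 21/53 is done (32/53 left).
With 9 painters the rate is 9/424, so the rest takes 32/53 ÷ 9/424 = 256/9 hours.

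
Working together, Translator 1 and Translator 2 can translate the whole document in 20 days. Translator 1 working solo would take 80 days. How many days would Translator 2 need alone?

80/3 days

Combined rate is 1/20 per day.
Known contribution: 1/80 per day.
So Translator 2's rate is 1/20 − 1/80 = 3/80, meaning 80/3 days alone.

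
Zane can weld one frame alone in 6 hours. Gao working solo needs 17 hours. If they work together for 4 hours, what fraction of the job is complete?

Combined rate: 1/6 + 1/17 = (17 + 6)/102 = 23/102 per hour.
In 4 hours they complete 4·23/102 = 46/51 of the job.

46/51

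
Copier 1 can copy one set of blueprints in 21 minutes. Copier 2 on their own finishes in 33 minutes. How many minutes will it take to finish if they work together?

Combined rate: 1/21 + 1/33 = (11 + 7)/231 = 18/231 = 6/77 per minute.
Time = 1 ÷ (6/77) = 77/6 minutes.

77/6 minutes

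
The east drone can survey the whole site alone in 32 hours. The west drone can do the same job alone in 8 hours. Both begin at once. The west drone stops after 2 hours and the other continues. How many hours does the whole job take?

24 hours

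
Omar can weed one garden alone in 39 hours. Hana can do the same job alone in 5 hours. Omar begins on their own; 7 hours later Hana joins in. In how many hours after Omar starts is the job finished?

In the first 7 hours Omar alone does 7/39 of the job, leaving 32/39.
Once everyone is working, combined rate: 1/39 + 1/5 = (5 + 39)/195 = 44/195 per hour.
Remaining 32/39 at 44/195 per hour takes 40/11 hours.
Total from the start = 7 + 40/11 = 117/11 hours.

117/11 hours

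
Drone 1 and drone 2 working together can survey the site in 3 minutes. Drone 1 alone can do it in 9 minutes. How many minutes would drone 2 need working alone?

Combined rate is 1/3 per minute.
Known contribution: 1/9 per minute.
So drone 2's rate is 1/3 − 1/9 = 2/9, meaning 9/2 minutes alone.

9/2 minutes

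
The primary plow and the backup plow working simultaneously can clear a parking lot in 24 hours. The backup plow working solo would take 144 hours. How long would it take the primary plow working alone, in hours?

Combined rate is 1/24 per hour.
Known contribution: 1/144 per hour.
So the primary plow's rate is 1/24 − 1/144 = 5/144, meaning 144/5 hours alone.

144/5 hours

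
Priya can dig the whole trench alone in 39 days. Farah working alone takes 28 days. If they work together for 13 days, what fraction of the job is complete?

Combined rate: 1/39 + 1/28 = (28 + 39)/1092 = 67/1092 per day.
In 13 days they complete 13·67/1092 = 67/84 of the job.

67/84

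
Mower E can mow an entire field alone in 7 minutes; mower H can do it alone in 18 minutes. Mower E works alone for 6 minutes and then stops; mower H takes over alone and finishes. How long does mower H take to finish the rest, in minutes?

18/7 minutes

In 6 minutes mower E does 6/7 of the job, leaving 1/7.
Mower H works at 1/18 per minute, so finishing takes 1/7 ÷ 1/18 = 18/7 minutes.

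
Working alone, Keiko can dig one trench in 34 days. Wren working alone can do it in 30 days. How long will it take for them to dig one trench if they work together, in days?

Combined rate: 1/34 + 1/30 = (15 + 17)/510 = 32/510 = 16/255 per day.
Time = 1 ÷ (16/255) = 255/16 days.

255/16 days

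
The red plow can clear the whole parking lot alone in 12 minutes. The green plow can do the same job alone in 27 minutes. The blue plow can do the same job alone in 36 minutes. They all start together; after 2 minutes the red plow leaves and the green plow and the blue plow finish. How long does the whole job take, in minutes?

90/7 minutes

In the first 2 minutes the combined rate is 4/27, so 8/27 of the job is done, leaving 19/27.
After the red plow leaves the rate is 7/108 per minute; the remaining 19/27 takes 76/7 minutes.
Total = 2 + 76/7 = 90/7 minutes.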